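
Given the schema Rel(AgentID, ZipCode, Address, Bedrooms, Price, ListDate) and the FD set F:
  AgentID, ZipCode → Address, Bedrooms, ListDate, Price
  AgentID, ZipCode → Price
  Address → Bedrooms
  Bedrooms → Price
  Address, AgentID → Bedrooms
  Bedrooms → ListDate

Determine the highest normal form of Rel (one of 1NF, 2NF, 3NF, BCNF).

Candidate key: {AgentID, ZipCode}. Prime attributes: {AgentID, ZipCode}.
Address → Bedrooms breaks BCNF: {Address}⁺ = {Address, Bedrooms, ListDate, Price}, so {Address} is not a superkey.
Because {Bedrooms} is non-prime and the left side of Address → Bedrooms is not a superkey, the relation is not in 3NF.
Checking every proper subset of each key, none determines a non-prime attribute — 2NF is satisfied.

2NF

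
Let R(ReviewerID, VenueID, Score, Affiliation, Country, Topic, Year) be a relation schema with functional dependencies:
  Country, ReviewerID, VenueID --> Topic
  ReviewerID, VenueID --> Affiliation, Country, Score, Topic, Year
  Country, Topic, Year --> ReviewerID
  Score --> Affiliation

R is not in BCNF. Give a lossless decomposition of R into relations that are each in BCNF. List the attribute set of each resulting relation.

Candidate keys of the original relation: {Country, Topic, VenueID, Year}, {ReviewerID, VenueID}.
In {Affiliation, Country, ReviewerID, Score, Topic, VenueID, Year}, {Country, Topic, Year} is not a superkey ({Country, Topic, Year}⁺ restricted to this set is {Country, ReviewerID, Topic, Year}), so split on Country, Topic, Year --> ReviewerID into {Country, ReviewerID, Topic, Year} and {Affiliation, Country, Score, Topic, VenueID, Year}.
{Country, ReviewerID, Topic, Year}: every determinant is a superkey — BCNF.
In {Affiliation, Country, Score, Topic, VenueID, Year}, {Score} is not a superkey ({Score}⁺ restricted to this set is {Affiliation, Score}), so split on Score --> Affiliation into {Affiliation, Score} and {Country, Score, Topic, VenueID, Year}.
{Affiliation, Score}: every determinant is a superkey — BCNF.
{Country, Score, Topic, VenueID, Year}: every determinant is a superkey — BCNF.

{Affiliation, Score}; {Country, ReviewerID, Topic, Year}; {Country, Score, Topic, VenueID, Year}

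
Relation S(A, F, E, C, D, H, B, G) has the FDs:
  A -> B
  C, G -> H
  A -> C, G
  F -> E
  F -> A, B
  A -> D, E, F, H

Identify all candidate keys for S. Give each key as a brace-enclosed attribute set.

{A}⁺ = {A, B, C, D, E, F, G, H} — all of the relation — so {A} is a candidate key.
{F}⁺ = {A, B, C, D, E, F, G, H} — all of the relation — so {F} is a candidate key.
Any other superkey properly contains one of these, so there are no further candidate keys.

{A}, {F}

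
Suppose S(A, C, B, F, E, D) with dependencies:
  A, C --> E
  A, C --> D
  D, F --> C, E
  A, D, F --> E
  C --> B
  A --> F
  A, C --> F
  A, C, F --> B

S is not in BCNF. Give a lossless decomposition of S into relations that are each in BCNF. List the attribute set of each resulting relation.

Candidate keys of the original relation: {A, C}, {A, D}.
{A, B, C, D, E, F}: {D, F} determines {B, C, D, E, F} here but is not a superkey — split on D, F --> B, C, E, giving {B, C, D, E, F} and {A, D, F}.
{B, C, D, E, F}: {C} determines {B, C} here but is not a superkey — split on C --> B, giving {B, C} and {C, D, E, F}.
{B, C} is in BCNF.
{C, D, E, F} is in BCNF.
{A, D, F}: {A} determines {A, F} here but is not a superkey — split on A --> F, giving {A, F} and {A, D}.
{A, F} is in BCNF.
{A, D} is in BCNF.

{A, D}; {A, F}; {B, C}; {C, D, E, F}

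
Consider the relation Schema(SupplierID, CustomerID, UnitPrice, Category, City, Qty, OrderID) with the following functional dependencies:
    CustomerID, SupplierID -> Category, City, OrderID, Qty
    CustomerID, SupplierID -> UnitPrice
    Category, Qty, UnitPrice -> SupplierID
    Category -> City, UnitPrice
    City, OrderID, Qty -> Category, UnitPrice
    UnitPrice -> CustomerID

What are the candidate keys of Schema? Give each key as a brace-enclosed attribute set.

{Category, Qty}, {Category, SupplierID}, {City, OrderID, Qty}, {CustomerID, SupplierID}, {SupplierID, UnitPrice}

{Category, Qty}⁺ = {Category, City, CustomerID, OrderID, Qty, SupplierID, UnitPrice} — all of the relation — so {Category, Qty} is a candidate key.
{Category, SupplierID}⁺ = {Category, City, CustomerID, OrderID, Qty, SupplierID, UnitPrice} — all of the relation — so {Category, SupplierID} is a candidate key.
{CustomerID, SupplierID}⁺ = {Category, City, CustomerID, OrderID, Qty, SupplierID, UnitPrice} — all of the relation — so {CustomerID, SupplierID} is a candidate key.
{SupplierID, UnitPrice}⁺ = {Category, City, CustomerID, OrderID, Qty, SupplierID, UnitPrice} — all of the relation — so {SupplierID, UnitPrice} is a candidate key.
{City, OrderID, Qty}⁺ = {Category, City, CustomerID, OrderID, Qty, SupplierID, UnitPrice} — all of the relation — so {City, OrderID, Qty} is a candidate key.
These are minimal and exhaustive — every other superkey contains one of them.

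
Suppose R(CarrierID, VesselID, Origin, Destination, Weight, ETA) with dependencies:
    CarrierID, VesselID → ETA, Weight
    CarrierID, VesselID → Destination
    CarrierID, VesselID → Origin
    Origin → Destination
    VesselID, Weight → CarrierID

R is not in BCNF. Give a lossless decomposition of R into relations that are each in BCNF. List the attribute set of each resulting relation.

{CarrierID, ETA, Origin, VesselID, Weight}; {Destination, Origin}

Candidate keys of the original relation: {CarrierID, VesselID}, {VesselID, Weight}.
{CarrierID, Destination, ETA, Origin, VesselID, Weight}: {Origin} determines {Destination, Origin} here but is not a superkey — split on Origin → Destination, giving {Destination, Origin} and {CarrierID, ETA, Origin, VesselID, Weight}.
{Destination, Origin} has no BCNF violation.
{CarrierID, ETA, Origin, VesselID, Weight} has no BCNF violation.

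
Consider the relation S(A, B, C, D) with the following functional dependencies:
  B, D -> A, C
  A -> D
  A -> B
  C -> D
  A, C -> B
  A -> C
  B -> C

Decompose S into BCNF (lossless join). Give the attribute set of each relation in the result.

Candidate keys of the original relation: {A}, {B}.
{A, B, C, D}: {C} determines {C, D} here but is not a superkey — split on C -> D, giving {C, D} and {A, B, C}.
{C, D} is in BCNF.
{A, B, C} is in BCNF.

{A, B, C}; {C, D}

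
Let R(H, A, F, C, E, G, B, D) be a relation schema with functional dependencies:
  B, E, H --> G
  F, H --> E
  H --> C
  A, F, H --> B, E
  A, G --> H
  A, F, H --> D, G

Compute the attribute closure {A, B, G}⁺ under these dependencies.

{A, B, C, G, H}

Start with {A, B, G}.
A, G --> H applies; add {H} → now {A, B, G, H}.
H --> C applies; add {C} → now {A, B, C, G, H}.
No further FD applies.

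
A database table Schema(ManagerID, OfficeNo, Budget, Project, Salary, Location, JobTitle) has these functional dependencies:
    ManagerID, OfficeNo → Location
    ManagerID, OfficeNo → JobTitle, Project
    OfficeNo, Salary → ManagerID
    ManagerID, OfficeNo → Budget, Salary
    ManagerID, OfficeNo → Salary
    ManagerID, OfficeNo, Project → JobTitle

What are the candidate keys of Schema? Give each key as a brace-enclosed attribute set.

{ManagerID, OfficeNo}, {OfficeNo, Salary}

No FD produces {OfficeNo}, so it must be in every candidate key.
Closure of {ManagerID, OfficeNo} is {Budget, JobTitle, Location, ManagerID, OfficeNo, Project, Salary}, the whole schema; {ManagerID, OfficeNo} is a candidate key.
Closure of {OfficeNo, Salary} is {Budget, JobTitle, Location, ManagerID, OfficeNo, Project, Salary}, the whole schema; {OfficeNo, Salary} is a candidate key.
Any other superkey properly contains one of these, so there are no further candidate keys.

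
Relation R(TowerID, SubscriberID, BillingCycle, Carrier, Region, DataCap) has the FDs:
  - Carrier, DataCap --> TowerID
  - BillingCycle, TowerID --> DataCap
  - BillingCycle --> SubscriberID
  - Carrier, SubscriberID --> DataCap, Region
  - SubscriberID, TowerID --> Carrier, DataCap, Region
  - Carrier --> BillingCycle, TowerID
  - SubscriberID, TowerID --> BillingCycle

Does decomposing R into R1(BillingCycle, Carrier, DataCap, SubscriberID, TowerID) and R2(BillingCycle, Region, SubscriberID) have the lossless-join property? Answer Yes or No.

No

Common attributes: {BillingCycle, SubscriberID}; their closure is {BillingCycle, SubscriberID}.
Neither R1 nor R2 is contained in that closure, so the decomposition is lossy.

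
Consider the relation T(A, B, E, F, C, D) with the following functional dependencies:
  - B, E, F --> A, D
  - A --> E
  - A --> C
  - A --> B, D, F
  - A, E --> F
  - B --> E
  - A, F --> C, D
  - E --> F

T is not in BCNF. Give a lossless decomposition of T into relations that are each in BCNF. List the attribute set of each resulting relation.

{A, B, C, D, E}; {E, F}

Candidate keys of the original relation: {A}, {B}.
Within {A, B, C, D, E, F}: {E}⁺ ∩ {A, B, C, D, E, F} = {E, F}, not the whole set, so E --> F violates BCNF; decompose into {E, F} and {A, B, C, D, E}.
{E, F}: every determinant is a superkey — BCNF.
{A, B, C, D, E}: every determinant is a superkey — BCNF.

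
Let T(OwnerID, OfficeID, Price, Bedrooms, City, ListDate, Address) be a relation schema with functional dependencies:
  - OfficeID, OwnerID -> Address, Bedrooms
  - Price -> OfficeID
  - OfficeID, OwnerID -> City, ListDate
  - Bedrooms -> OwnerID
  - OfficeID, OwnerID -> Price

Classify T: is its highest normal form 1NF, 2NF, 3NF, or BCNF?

3NF

Candidate keys: {Bedrooms, OfficeID}, {Bedrooms, Price}, {OfficeID, OwnerID}, {OwnerID, Price}. Prime attributes: {Bedrooms, OfficeID, OwnerID, Price}.
Price -> OfficeID: {Price}⁺ = {OfficeID, Price}, which is not all of the attributes, so the left side is not a superkey — BCNF is violated.
Since {OfficeID} ⊆ prime attributes and every other non-superkey FD also has a prime right side, the schema is in 3NF.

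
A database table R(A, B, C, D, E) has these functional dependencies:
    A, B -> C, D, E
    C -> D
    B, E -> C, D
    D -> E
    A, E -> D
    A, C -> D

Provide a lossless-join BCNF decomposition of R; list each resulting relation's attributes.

Candidate key of the original relation: {A, B}.
{A, B, C, D, E}: {C} determines {C, D, E} here but is not a superkey — split on C -> D, E, giving {C, D, E} and {A, B, C}.
{C, D, E}: {D} determines {D, E} here but is not a superkey — split on D -> E, giving {D, E} and {C, D}.
{D, E} is in BCNF.
{C, D} is in BCNF.
{A, B, C} is in BCNF.

{A, B, C}; {C, D}; {D, E}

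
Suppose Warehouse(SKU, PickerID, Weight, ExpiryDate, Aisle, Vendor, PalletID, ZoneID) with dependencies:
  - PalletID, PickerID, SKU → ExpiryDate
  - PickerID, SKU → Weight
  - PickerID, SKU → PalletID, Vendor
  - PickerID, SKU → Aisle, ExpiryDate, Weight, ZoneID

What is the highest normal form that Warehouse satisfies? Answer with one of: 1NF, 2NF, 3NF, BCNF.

Candidate key: {PickerID, SKU}. Prime attributes: {PickerID, SKU}.
The left-hand side of every FD is a superkey, so BCNF is satisfied.

BCNF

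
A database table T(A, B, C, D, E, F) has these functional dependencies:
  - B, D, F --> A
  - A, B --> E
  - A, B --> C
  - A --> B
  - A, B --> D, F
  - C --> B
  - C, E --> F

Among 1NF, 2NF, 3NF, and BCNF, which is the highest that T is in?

3NF

Candidate keys: {A}, {B, D, F}, {C, D, E}, {C, D, F}. Prime attributes: {A, B, C, D, E, F}.
For C --> B we have {C}⁺ = {B, C}; {C} is not a superkey, so BCNF fails.
But every attribute on its right side ({B}) is prime, and the same holds for every other non-superkey FD, so 3NF still holds.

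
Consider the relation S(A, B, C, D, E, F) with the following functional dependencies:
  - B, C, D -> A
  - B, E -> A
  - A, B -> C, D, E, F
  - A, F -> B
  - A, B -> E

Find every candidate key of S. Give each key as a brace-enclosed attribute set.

{A, B}⁺ = {A, B, C, D, E, F}, which is every attribute, so {A, B} is a candidate key.
{A, F}⁺ = {A, B, C, D, E, F}, which is every attribute, so {A, F} is a candidate key.
{B, E}⁺ = {A, B, C, D, E, F}, which is every attribute, so {B, E} is a candidate key.
{B, C, D}⁺ = {A, B, C, D, E, F}, which is every attribute, so {B, C, D} is a candidate key.
These are minimal and exhaustive — every other superkey contains one of them.

{A, B}, {A, F}, {B, C, D}, {B, E}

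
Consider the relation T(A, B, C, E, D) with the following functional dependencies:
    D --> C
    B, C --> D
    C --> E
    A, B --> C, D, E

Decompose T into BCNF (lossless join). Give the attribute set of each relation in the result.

{A, B, D}; {C, D}; {C, E}

Candidate key of the original relation: {A, B}.
In {A, B, C, D, E}, {D} is not a superkey ({D}⁺ restricted to this set is {C, D, E}), so split on D --> C, E into {C, D, E} and {A, B, D}.
In {C, D, E}, {C} is not a superkey ({C}⁺ restricted to this set is {C, E}), so split on C --> E into {C, E} and {C, D}.
{C, E}: every determinant is a superkey — BCNF.
{C, D}: every determinant is a superkey — BCNF.
{A, B, D}: every determinant is a superkey — BCNF.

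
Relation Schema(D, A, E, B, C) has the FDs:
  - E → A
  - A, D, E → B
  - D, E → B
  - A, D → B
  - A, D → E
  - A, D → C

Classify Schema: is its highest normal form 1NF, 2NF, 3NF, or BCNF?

Candidate keys: {A, D}, {D, E}. Prime attributes: {A, D, E}.
For E → A we have {E}⁺ = {A, E}; {E} is not a superkey, so BCNF fails.
But every attribute on its right side ({A}) is prime, and the same holds for every other non-superkey FD, so 3NF still holds.

3NF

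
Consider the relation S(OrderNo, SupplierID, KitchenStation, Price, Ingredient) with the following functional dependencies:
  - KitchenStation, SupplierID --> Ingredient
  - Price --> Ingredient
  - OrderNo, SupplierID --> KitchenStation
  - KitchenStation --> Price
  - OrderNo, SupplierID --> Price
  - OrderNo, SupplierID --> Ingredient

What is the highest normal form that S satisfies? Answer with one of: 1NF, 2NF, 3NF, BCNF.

Candidate key: {OrderNo, SupplierID}. Prime attributes: {OrderNo, SupplierID}.
KitchenStation, SupplierID --> Ingredient breaks BCNF: {KitchenStation, SupplierID}⁺ = {Ingredient, KitchenStation, Price, SupplierID}, so {KitchenStation, SupplierID} is not a superkey.
Because {Ingredient} is non-prime and the left side of KitchenStation, SupplierID --> Ingredient is not a superkey, the relation is not in 3NF.
Checking every proper subset of each key, none determines a non-prime attribute — 2NF is satisfied.

2NF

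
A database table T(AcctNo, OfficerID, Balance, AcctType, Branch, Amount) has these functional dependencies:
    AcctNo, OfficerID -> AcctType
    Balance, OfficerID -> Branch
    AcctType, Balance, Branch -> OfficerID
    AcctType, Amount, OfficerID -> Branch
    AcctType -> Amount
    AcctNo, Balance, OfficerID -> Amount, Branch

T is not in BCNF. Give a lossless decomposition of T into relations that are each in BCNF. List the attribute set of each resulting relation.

{AcctNo, AcctType, OfficerID}; {AcctNo, Balance, OfficerID}; {AcctType, Amount}; {AcctType, Branch, OfficerID}

Candidate keys of the original relation: {AcctNo, AcctType, Balance, Branch}, {AcctNo, Balance, OfficerID}.
{AcctNo, AcctType, Amount, Balance, Branch, OfficerID}: {AcctNo, OfficerID} determines {AcctNo, AcctType, Amount, Branch, OfficerID} here but is not a superkey — split on AcctNo, OfficerID -> AcctType, Amount, Branch, giving {AcctNo, AcctType, Amount, Branch, OfficerID} and {AcctNo, Balance, OfficerID}.
{AcctNo, AcctType, Amount, Branch, OfficerID}: {AcctType, Amount, OfficerID} determines {AcctType, Amount, Branch, OfficerID} here but is not a superkey — split on AcctType, Amount, OfficerID -> Branch, giving {AcctType, Amount, Branch, OfficerID} and {AcctNo, AcctType, Amount, OfficerID}.
{AcctType, Amount, Branch, OfficerID}: {AcctType} determines {AcctType, Amount} here but is not a superkey — split on AcctType -> Amount, giving {AcctType, Amount} and {AcctType, Branch, OfficerID}.
{AcctType, Amount} has no BCNF violation.
{AcctType, Branch, OfficerID} has no BCNF violation.
{AcctNo, AcctType, Amount, OfficerID}: {AcctType} determines {AcctType, Amount} here but is not a superkey — split on AcctType -> Amount, giving {AcctType, Amount} and {AcctNo, AcctType, OfficerID}.
{AcctType, Amount} has no BCNF violation.
{AcctNo, AcctType, OfficerID} has no BCNF violation.
{AcctNo, Balance, OfficerID} has no BCNF violation.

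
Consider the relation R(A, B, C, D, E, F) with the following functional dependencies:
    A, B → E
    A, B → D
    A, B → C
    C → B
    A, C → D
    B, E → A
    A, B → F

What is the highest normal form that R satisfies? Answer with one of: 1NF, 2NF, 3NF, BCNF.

3NF

Candidate keys: {A, B}, {A, C}, {B, E}, {C, E}. Prime attributes: {A, B, C, E}.
C → B breaks BCNF: {C}⁺ = {B, C}, so {C} is not a superkey.
Since {B} ⊆ prime attributes and every other non-superkey FD also has a prime right side, the schema is in 3NF.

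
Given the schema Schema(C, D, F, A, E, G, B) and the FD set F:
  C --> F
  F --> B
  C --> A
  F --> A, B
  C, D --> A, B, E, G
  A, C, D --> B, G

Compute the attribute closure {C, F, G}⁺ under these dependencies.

Start with {C, F, G}.
F --> B applies; add {B} → now {B, C, F, G}.
C --> A applies; add {A} → now {A, B, C, F, G}.
No further FD applies.

{A, B, C, F, G}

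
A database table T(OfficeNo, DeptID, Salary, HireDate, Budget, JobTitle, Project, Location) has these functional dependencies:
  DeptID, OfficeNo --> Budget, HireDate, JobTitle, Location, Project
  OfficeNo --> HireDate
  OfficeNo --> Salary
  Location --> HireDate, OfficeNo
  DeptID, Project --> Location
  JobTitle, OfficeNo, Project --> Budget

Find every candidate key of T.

{DeptID, Location}, {DeptID, OfficeNo}, {DeptID, Project}

No FD produces {DeptID}, so it must be in every candidate key.
{DeptID, Location}⁺ = {Budget, DeptID, HireDate, JobTitle, Location, OfficeNo, Project, Salary}, which is every attribute, so {DeptID, Location} is a candidate key.
{DeptID, OfficeNo}⁺ = {Budget, DeptID, HireDate, JobTitle, Location, OfficeNo, Project, Salary}, which is every attribute, so {DeptID, OfficeNo} is a candidate key.
{DeptID, Project}⁺ = {Budget, DeptID, HireDate, JobTitle, Location, OfficeNo, Project, Salary}, which is every attribute, so {DeptID, Project} is a candidate key.
No proper subset of any of these is a key, and no other minimal superkey exists.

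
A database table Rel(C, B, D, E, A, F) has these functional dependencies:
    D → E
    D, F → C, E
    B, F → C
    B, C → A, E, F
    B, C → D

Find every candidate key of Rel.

{B, C}, {B, F}

Attributes never on any right-hand side: {B} — every candidate key must contain it.
{B, C} is a candidate key since {B, C}⁺ = {A, B, C, D, E, F} covers every attribute.
{B, F} is a candidate key since {B, F}⁺ = {A, B, C, D, E, F} covers every attribute.
No proper subset of any of these is a key, and no other minimal superkey exists.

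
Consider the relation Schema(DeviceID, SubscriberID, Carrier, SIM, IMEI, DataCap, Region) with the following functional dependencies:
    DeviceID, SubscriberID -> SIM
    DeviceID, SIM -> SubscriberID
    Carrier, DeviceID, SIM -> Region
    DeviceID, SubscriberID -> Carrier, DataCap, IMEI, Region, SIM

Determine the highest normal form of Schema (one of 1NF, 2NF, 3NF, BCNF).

BCNF

Candidate keys: {DeviceID, SIM}, {DeviceID, SubscriberID}. Prime attributes: {DeviceID, SIM, SubscriberID}.
The left-hand side of every FD is a superkey, so BCNF is satisfied.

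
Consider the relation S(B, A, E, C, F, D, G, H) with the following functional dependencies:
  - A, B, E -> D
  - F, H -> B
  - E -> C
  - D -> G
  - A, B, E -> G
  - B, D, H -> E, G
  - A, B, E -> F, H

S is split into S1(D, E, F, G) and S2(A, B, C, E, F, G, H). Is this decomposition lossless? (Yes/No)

Common attributes: {E, F, G}; their closure is {C, E, F, G}.
Neither S1 nor S2 is contained in that closure, so the decomposition is lossy.

No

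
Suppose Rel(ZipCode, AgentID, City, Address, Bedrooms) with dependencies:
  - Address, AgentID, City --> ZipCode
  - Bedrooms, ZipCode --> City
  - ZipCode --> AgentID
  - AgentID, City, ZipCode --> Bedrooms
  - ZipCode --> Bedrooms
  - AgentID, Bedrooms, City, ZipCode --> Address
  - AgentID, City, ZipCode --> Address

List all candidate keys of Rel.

Closure of {ZipCode} is {Address, AgentID, Bedrooms, City, ZipCode}, the whole schema; {ZipCode} is a candidate key.
Closure of {Address, AgentID, City} is {Address, AgentID, Bedrooms, City, ZipCode}, the whole schema; {Address, AgentID, City} is a candidate key.
Any other superkey properly contains one of these, so there are no further candidate keys.

{Address, AgentID, City}, {ZipCode}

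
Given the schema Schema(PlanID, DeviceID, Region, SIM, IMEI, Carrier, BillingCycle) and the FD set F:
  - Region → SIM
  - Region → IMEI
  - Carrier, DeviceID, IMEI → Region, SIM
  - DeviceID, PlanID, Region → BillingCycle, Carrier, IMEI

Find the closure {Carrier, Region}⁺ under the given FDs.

Start with {Carrier, Region}.
Region → SIM applies; add {SIM} → now {Carrier, Region, SIM}.
Region → IMEI applies; add {IMEI} → now {Carrier, IMEI, Region, SIM}.
No further FD applies.

{Carrier, IMEI, Region, SIM}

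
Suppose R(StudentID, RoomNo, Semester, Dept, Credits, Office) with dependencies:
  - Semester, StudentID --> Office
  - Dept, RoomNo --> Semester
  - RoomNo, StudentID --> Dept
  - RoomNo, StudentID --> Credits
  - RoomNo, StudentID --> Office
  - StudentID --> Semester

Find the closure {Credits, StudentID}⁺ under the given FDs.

{Credits, Office, Semester, StudentID}

Start with {Credits, StudentID}.
StudentID --> Semester applies; add {Semester} → now {Credits, Semester, StudentID}.
Semester, StudentID --> Office applies; add {Office} → now {Credits, Office, Semester, StudentID}.
No further FD applies.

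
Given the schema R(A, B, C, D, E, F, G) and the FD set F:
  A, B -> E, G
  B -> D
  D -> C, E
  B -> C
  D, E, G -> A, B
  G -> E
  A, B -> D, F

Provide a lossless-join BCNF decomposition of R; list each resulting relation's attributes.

{A, B, F, G}; {B, D}; {C, D, E}

Candidate keys of the original relation: {A, B}, {B, G}, {D, G}.
Within {A, B, C, D, E, F, G}: {B}⁺ ∩ {A, B, C, D, E, F, G} = {B, C, D, E}, not the whole set, so B -> C, D, E violates BCNF; decompose into {B, C, D, E} and {A, B, F, G}.
Within {B, C, D, E}: {D}⁺ ∩ {B, C, D, E} = {C, D, E}, not the whole set, so D -> C, E violates BCNF; decompose into {C, D, E} and {B, D}.
{C, D, E} is in BCNF.
{B, D} is in BCNF.
{A, B, F, G} is in BCNF.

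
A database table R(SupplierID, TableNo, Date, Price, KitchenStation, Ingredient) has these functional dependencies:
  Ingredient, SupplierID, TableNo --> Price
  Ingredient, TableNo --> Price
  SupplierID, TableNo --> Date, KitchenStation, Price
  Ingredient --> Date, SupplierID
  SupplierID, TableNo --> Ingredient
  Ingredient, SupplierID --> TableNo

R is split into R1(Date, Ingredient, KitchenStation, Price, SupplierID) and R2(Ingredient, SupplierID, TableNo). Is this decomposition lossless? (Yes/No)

Yes

Common attributes: {Ingredient, SupplierID}; their closure is {Date, Ingredient, KitchenStation, Price, SupplierID, TableNo}.
R1 is contained in that closure, so R1 ∩ R2 --> R1 holds and the join is lossless.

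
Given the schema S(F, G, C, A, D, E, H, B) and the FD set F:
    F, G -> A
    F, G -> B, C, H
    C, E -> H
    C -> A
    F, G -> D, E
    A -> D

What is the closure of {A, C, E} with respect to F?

Start with {A, C, E}.
C, E -> H applies; add {H} → now {A, C, E, H}.
A -> D applies; add {D} → now {A, C, D, E, H}.
No further FD applies.

{A, C, D, E, H}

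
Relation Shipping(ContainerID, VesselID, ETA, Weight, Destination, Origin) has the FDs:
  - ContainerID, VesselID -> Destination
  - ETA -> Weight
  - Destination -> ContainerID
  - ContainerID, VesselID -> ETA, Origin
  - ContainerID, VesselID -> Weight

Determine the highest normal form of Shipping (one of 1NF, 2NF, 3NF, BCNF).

Candidate keys: {ContainerID, VesselID}, {Destination, VesselID}. Prime attributes: {ContainerID, Destination, VesselID}.
ETA -> Weight breaks BCNF: {ETA}⁺ = {ETA, Weight}, so {ETA} is not a superkey.
ETA -> Weight has non-prime {Weight} on the right and a non-superkey on the left, so 3NF fails.
No proper subset of a key has a non-prime attribute in its closure, so there is no partial dependency; 2NF holds.

2NF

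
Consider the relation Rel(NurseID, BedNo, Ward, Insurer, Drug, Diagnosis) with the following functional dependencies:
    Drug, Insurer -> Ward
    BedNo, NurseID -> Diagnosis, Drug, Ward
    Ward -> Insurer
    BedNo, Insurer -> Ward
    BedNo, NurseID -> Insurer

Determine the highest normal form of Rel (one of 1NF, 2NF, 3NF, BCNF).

2NF

Candidate key: {BedNo, NurseID}. Prime attributes: {BedNo, NurseID}.
Drug, Insurer -> Ward: {Drug, Insurer}⁺ = {Drug, Insurer, Ward}, which is not all of the attributes, so the left side is not a superkey — BCNF is violated.
Drug, Insurer -> Ward determines the non-prime attribute {Ward} from a non-superkey — 3NF is violated.
Checking every proper subset of each key, none determines a non-prime attribute — 2NF is satisfied.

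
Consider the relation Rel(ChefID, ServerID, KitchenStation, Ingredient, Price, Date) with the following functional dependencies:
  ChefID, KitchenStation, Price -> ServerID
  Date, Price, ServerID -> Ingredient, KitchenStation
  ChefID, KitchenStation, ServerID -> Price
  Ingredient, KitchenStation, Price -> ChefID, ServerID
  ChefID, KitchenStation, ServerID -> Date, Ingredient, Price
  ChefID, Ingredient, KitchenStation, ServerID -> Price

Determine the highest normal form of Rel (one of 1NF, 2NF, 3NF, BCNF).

Candidate keys: {ChefID, KitchenStation, Price}, {ChefID, KitchenStation, ServerID}, {Date, Price, ServerID}, {Ingredient, KitchenStation, Price}. Prime attributes: {ChefID, Date, Ingredient, KitchenStation, Price, ServerID}.
Every FD has a superkey on the left, so the relation is in BCNF.

BCNF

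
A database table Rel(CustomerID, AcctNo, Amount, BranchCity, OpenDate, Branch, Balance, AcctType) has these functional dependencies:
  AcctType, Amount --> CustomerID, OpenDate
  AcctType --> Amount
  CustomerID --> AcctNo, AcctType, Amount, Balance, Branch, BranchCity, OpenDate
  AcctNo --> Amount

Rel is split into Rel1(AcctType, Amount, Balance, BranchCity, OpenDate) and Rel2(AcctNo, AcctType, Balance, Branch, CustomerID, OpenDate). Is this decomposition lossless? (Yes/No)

Yes

Common attributes: {AcctType, Balance, OpenDate}; their closure is {AcctNo, AcctType, Amount, Balance, Branch, BranchCity, CustomerID, OpenDate}.
Since Rel1 ⊆ {AcctNo, AcctType, Amount, Balance, Branch, BranchCity, CustomerID, OpenDate}, the intersection is a superkey of Rel1; the decomposition is lossless.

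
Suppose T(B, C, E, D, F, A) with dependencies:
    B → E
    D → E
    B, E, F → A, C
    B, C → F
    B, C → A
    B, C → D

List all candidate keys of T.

{B, C}, {B, F}

Attributes never on any right-hand side: {B} — every candidate key must contain it.
{B, C} is a candidate key since {B, C}⁺ = {A, B, C, D, E, F} covers every attribute.
{B, F} is a candidate key since {B, F}⁺ = {A, B, C, D, E, F} covers every attribute.
Any other superkey properly contains one of these, so there are no further candidate keys.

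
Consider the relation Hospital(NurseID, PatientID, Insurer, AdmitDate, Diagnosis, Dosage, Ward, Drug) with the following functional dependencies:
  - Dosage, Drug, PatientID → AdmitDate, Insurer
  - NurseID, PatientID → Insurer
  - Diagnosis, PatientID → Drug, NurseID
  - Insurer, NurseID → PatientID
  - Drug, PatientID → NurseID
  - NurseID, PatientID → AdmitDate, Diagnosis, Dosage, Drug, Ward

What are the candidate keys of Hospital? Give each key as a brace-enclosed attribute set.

{Diagnosis, PatientID}, {Drug, PatientID}, {Insurer, NurseID}, {NurseID, PatientID}

{Diagnosis, PatientID}⁺ = {AdmitDate, Diagnosis, Dosage, Drug, Insurer, NurseID, PatientID, Ward} — all of the relation — so {Diagnosis, PatientID} is a candidate key.
{Drug, PatientID}⁺ = {AdmitDate, Diagnosis, Dosage, Drug, Insurer, NurseID, PatientID, Ward} — all of the relation — so {Drug, PatientID} is a candidate key.
{Insurer, NurseID}⁺ = {AdmitDate, Diagnosis, Dosage, Drug, Insurer, NurseID, PatientID, Ward} — all of the relation — so {Insurer, NurseID} is a candidate key.
{NurseID, PatientID}⁺ = {AdmitDate, Diagnosis, Dosage, Drug, Insurer, NurseID, PatientID, Ward} — all of the relation — so {NurseID, PatientID} is a candidate key.
Any other superkey properly contains one of these, so there are no further candidate keys.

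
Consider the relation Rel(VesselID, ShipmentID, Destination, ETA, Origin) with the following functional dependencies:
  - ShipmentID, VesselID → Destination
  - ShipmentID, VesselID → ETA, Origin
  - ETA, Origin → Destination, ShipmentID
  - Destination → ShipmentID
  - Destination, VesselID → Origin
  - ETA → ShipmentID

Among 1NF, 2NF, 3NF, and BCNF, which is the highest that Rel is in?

Candidate keys: {Destination, VesselID}, {ETA, VesselID}, {ShipmentID, VesselID}. Prime attributes: {Destination, ETA, ShipmentID, VesselID}.
ETA, Origin → Destination, ShipmentID breaks BCNF: {ETA, Origin}⁺ = {Destination, ETA, Origin, ShipmentID}, so {ETA, Origin} is not a superkey.
Its right-hand attributes {Destination, ShipmentID} are all prime, as are those of every other non-superkey FD — the relation is in 3NF.

3NF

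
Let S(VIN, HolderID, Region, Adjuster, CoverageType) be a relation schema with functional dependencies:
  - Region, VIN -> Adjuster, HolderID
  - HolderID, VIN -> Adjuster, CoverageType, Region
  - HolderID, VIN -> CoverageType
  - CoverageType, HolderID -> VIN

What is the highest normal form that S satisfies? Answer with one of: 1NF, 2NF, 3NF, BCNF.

Candidate keys: {CoverageType, HolderID}, {HolderID, VIN}, {Region, VIN}. Prime attributes: {CoverageType, HolderID, Region, VIN}.
Each dependency's left side is a superkey — BCNF holds.

BCNF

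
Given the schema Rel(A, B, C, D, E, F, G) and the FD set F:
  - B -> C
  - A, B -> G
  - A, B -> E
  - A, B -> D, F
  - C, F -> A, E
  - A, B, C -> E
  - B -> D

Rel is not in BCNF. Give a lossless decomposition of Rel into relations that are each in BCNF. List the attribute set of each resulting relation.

Candidate keys of the original relation: {A, B}, {B, F}.
Within {A, B, C, D, E, F, G}: {B}⁺ ∩ {A, B, C, D, E, F, G} = {B, C, D}, not the whole set, so B -> C, D violates BCNF; decompose into {B, C, D} and {A, B, E, F, G}.
{B, C, D} is in BCNF.
{A, B, E, F, G} is in BCNF.

{A, B, E, F, G}; {B, C, D}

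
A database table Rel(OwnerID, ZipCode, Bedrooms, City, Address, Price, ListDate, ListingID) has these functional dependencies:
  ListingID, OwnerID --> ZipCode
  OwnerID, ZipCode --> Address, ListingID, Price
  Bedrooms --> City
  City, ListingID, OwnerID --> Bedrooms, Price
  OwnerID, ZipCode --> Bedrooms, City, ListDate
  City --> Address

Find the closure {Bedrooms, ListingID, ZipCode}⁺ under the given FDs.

Start with {Bedrooms, ListingID, ZipCode}.
Bedrooms --> City applies; add {City} → now {Bedrooms, City, ListingID, ZipCode}.
City --> Address applies; add {Address} → now {Address, Bedrooms, City, ListingID, ZipCode}.
No further FD applies.

{Address, Bedrooms, City, ListingID, ZipCode}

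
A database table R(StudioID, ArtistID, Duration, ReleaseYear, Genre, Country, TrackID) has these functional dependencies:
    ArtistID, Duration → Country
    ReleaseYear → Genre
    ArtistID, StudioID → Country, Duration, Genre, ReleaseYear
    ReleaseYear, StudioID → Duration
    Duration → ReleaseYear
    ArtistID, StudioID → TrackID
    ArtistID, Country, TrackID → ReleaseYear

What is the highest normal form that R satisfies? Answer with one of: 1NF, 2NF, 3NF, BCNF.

2NF

Candidate key: {ArtistID, StudioID}. Prime attributes: {ArtistID, StudioID}.
ArtistID, Duration → Country breaks BCNF: {ArtistID, Duration}⁺ = {ArtistID, Country, Duration, Genre, ReleaseYear}, so {ArtistID, Duration} is not a superkey.
ArtistID, Duration → Country determines the non-prime attribute {Country} from a non-superkey — 3NF is violated.
No non-prime attribute depends on a proper subset of any candidate key, so 2NF holds.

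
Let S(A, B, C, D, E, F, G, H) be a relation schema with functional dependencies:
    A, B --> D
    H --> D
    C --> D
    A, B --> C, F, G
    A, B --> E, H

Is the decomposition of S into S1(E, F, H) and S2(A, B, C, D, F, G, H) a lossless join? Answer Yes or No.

S1 ∩ S2 = {F, H}; its closure under F is {D, F, H}.
S1 ⊄ {D, F, H} and S2 ⊄ {D, F, H}, so the split is lossy.

No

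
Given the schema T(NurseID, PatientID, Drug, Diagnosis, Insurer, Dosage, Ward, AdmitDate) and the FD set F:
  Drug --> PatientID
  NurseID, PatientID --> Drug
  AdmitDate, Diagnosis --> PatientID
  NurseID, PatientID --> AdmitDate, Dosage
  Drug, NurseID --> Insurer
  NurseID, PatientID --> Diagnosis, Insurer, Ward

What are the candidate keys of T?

{AdmitDate, Diagnosis, NurseID}, {Drug, NurseID}, {NurseID, PatientID}

No FD produces {NurseID}, so it must be in every candidate key.
{Drug, NurseID}⁺ = {AdmitDate, Diagnosis, Dosage, Drug, Insurer, NurseID, PatientID, Ward}, which is every attribute, so {Drug, NurseID} is a candidate key.
{NurseID, PatientID}⁺ = {AdmitDate, Diagnosis, Dosage, Drug, Insurer, NurseID, PatientID, Ward}, which is every attribute, so {NurseID, PatientID} is a candidate key.
{AdmitDate, Diagnosis, NurseID}⁺ = {AdmitDate, Diagnosis, Dosage, Drug, Insurer, NurseID, PatientID, Ward}, which is every attribute, so {AdmitDate, Diagnosis, NurseID} is a candidate key.
Any other superkey properly contains one of these, so there are no further candidate keys.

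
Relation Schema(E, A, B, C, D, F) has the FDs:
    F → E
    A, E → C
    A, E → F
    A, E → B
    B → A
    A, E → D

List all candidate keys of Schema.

{A, E}⁺ = {A, B, C, D, E, F}, which is every attribute, so {A, E} is a candidate key.
{A, F}⁺ = {A, B, C, D, E, F}, which is every attribute, so {A, F} is a candidate key.
{B, E}⁺ = {A, B, C, D, E, F}, which is every attribute, so {B, E} is a candidate key.
{B, F}⁺ = {A, B, C, D, E, F}, which is every attribute, so {B, F} is a candidate key.
These are minimal and exhaustive — every other superkey contains one of them.

{A, E}, {A, F}, {B, E}, {B, F}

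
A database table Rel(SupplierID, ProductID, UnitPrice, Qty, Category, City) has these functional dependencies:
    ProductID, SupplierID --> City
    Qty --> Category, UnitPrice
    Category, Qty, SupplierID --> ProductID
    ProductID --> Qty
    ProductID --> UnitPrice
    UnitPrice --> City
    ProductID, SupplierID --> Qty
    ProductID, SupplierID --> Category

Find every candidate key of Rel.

{ProductID, SupplierID}, {Qty, SupplierID}

Attributes never on any right-hand side: {SupplierID} — every candidate key must contain it.
{ProductID, SupplierID}⁺ = {Category, City, ProductID, Qty, SupplierID, UnitPrice}, which is every attribute, so {ProductID, SupplierID} is a candidate key.
{Qty, SupplierID}⁺ = {Category, City, ProductID, Qty, SupplierID, UnitPrice}, which is every attribute, so {Qty, SupplierID} is a candidate key.
No proper subset of any of these is a key, and no other minimal superkey exists.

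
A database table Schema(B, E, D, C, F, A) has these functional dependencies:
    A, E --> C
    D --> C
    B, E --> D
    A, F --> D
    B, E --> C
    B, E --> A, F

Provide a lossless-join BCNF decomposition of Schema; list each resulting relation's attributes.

{A, B, E, F}; {A, C, E}; {A, D, F}

Candidate key of the original relation: {B, E}.
Within {A, B, C, D, E, F}: {A, E}⁺ ∩ {A, B, C, D, E, F} = {A, C, E}, not the whole set, so A, E --> C violates BCNF; decompose into {A, C, E} and {A, B, D, E, F}.
{A, C, E} is in BCNF.
Within {A, B, D, E, F}: {A, F}⁺ ∩ {A, B, D, E, F} = {A, D, F}, not the whole set, so A, F --> D violates BCNF; decompose into {A, D, F} and {A, B, E, F}.
{A, D, F} is in BCNF.
{A, B, E, F} is in BCNF.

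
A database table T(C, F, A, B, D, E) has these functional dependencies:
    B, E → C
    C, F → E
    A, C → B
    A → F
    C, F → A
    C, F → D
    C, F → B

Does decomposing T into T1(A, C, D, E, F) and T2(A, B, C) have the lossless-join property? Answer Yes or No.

Yes

The shared attributes are {A, C} and {A, C}⁺ = {A, B, C, D, E, F}.
This includes all of T1, so the common attributes are a superkey of T1 — the join is lossless.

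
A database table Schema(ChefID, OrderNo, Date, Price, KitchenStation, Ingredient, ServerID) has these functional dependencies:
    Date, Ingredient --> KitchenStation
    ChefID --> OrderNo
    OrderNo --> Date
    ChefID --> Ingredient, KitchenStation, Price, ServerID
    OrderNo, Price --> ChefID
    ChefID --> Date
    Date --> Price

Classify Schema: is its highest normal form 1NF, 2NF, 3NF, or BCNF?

2NF

Candidate keys: {ChefID}, {OrderNo}. Prime attributes: {ChefID, OrderNo}.
Date, Ingredient --> KitchenStation: {Date, Ingredient}⁺ = {Date, Ingredient, KitchenStation, Price}, which is not all of the attributes, so the left side is not a superkey — BCNF is violated.
Date, Ingredient --> KitchenStation determines the non-prime attribute {KitchenStation} from a non-superkey — 3NF is violated.
Every candidate key is a single attribute, so no partial dependency is possible; 2NF holds.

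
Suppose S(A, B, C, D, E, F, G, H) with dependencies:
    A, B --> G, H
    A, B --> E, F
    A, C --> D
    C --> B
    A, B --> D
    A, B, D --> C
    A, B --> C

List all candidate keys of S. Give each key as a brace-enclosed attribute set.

{A, B}, {A, C}

Attributes never on any right-hand side: {A} — every candidate key must contain it.
Closure of {A, B} is {A, B, C, D, E, F, G, H}, the whole schema; {A, B} is a candidate key.
Closure of {A, C} is {A, B, C, D, E, F, G, H}, the whole schema; {A, C} is a candidate key.
Any other superkey properly contains one of these, so there are no further candidate keys.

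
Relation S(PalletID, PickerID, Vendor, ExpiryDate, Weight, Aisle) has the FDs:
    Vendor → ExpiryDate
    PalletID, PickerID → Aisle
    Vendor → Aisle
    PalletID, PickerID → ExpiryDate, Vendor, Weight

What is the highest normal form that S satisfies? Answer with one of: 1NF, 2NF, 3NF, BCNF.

Candidate key: {PalletID, PickerID}. Prime attributes: {PalletID, PickerID}.
Vendor → ExpiryDate: {Vendor}⁺ = {Aisle, ExpiryDate, Vendor}, which is not all of the attributes, so the left side is not a superkey — BCNF is violated.
Because {ExpiryDate} is non-prime and the left side of Vendor → ExpiryDate is not a superkey, the relation is not in 3NF.
Checking every proper subset of each key, none determines a non-prime attribute — 2NF is satisfied.

2NF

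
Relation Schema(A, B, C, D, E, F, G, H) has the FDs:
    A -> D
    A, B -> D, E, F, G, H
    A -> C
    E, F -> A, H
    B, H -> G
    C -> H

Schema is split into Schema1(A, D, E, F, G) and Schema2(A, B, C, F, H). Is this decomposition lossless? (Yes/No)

No

The shared attributes are {A, F} and {A, F}⁺ = {A, C, D, F, H}.
The closure covers neither Schema1 nor Schema2 entirely; the join is not lossless.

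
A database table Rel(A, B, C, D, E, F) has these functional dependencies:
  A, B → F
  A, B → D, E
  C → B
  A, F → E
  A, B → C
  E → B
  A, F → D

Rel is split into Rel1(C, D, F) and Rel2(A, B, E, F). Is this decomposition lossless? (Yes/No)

No

Common attributes: {F}; their closure is {F}.
Rel1 ⊄ {F} and Rel2 ⊄ {F}, so the split is lossy.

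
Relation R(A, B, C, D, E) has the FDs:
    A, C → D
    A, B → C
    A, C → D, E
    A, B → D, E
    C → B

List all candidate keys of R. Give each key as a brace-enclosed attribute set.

Attributes never on any right-hand side: {A} — every candidate key must contain it.
{A, B} is a candidate key since {A, B}⁺ = {A, B, C, D, E} covers every attribute.
{A, C} is a candidate key since {A, C}⁺ = {A, B, C, D, E} covers every attribute.
These are minimal and exhaustive — every other superkey contains one of them.

{A, B}, {A, C}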